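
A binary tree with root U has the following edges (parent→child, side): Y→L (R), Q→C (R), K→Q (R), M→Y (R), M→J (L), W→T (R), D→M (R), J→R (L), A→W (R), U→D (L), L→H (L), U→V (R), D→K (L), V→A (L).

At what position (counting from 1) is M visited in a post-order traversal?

9

Post-order visits the left subtree, then the right subtree, then the node.
At U: go left to D.
  At D: go left to K.
    At K: no left child.
    At K: go right to Q.
      At Q: no left child.
      At Q: go right to C.
        C is a leaf — visit C.
      Visit Q.
    Visit K.
  At D: go right to M.
    At M: go left to J.
      At J: go left to R.
        R is a leaf — visit R.
      At J: no right child.
      Visit J.
    At M: go right to Y.
      At Y: no left child.
      At Y: go right to L.
        At L: go left to H.
          H is a leaf — visit H.
        At L: no right child.
        Visit L.
      Visit Y.
    Visit M.
  Visit D.
At U: go right to V.
  At V: go left to A.
    At A: no left child.
    At A: go right to W.
      At W: no left child.
      At W: go right to T.
        T is a leaf — visit T.
      Visit W.
    Visit A.
  At V: no right child.
  Visit V.
Visit U.
Full post-order sequence: C, Q, K, R, J, H, L, Y, M, D, T, W, A, V, U.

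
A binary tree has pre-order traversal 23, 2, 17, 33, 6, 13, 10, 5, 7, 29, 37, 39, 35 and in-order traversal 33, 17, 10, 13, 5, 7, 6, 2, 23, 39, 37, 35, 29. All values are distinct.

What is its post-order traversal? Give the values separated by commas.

33, 10, 7, 5, 13, 6, 17, 2, 39, 35, 37, 29, 23

The first element of pre-order is the root; it splits in-order into left and right subtrees.
Root 23: left subtree has 8 nodes {33, 17, 10, 13, 5, 7, 6, 2}, right has 4 {39, 37, 35, 29}.
  Root 2: left subtree has 7 nodes {33, 17, 10, 13, 5, 7, 6}, right has 0 { }.
    Root 17: left subtree has 1 node {33}, right has 5 {10, 13, 5, 7, 6}.
      Root 6: left subtree has 4 nodes {10, 13, 5, 7}, right has 0 { }.
        Root 13: left subtree has 1 node {10}, right has 2 {5, 7}.
          Root 5: left subtree has 0 nodes { }, right has 1 {7}.
  Root 29: left subtree has 3 nodes {39, 37, 35}, right has 0 { }.
    Root 37: left subtree has 1 node {39}, right has 1 {35}.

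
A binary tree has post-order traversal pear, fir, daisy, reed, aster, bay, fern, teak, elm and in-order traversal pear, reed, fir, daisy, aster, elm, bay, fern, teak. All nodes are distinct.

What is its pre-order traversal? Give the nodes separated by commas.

The last element of post-order is the root; it splits in-order into left and right subtrees.
Root elm: left subtree has 5 nodes {pear, reed, fir, daisy, aster}, right has 3 {bay, fern, teak}.
  Root aster: left subtree has 4 nodes {pear, reed, fir, daisy}, right has 0 { }.
    Root reed: left subtree has 1 node {pear}, right has 2 {fir, daisy}.
      Root daisy: left subtree has 1 node {fir}, right has 0 { }.
  Root teak: left subtree has 2 nodes {bay, fern}, right has 0 { }.
    Root fern: left subtree has 1 node {bay}, right has 0 { }.

elm, aster, reed, pear, daisy, fir, teak, fern, bay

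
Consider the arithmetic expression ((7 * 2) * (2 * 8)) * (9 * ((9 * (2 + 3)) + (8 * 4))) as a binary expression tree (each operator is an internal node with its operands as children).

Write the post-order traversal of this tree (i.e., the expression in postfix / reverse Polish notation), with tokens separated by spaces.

7 2 * 2 8 * * 9 9 2 3 + * 8 4 * + * *

Post-order on an expression tree gives postfix notation: for each operator, emit left operand, right operand, then the operator.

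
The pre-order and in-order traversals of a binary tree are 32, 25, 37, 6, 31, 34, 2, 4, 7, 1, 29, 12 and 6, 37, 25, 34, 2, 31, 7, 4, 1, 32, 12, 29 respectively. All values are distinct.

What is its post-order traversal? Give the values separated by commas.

6, 37, 2, 34, 7, 1, 4, 31, 25, 12, 29, 32

The first element of pre-order is the root; it splits in-order into left and right subtrees.
Root 32: left subtree has 9 nodes {6, 37, 25, 34, 2, 31, 7, 4, 1}, right has 2 {12, 29}.
  Root 25: left subtree has 2 nodes {6, 37}, right has 6 {34, 2, 31, 7, 4, 1}.
    Root 37: left subtree has 1 node {6}, right has 0 { }.
    Root 31: left subtree has 2 nodes {34, 2}, right has 3 {7, 4, 1}.
      Root 34: left subtree has 0 nodes { }, right has 1 {2}.
      Root 4: left subtree has 1 node {7}, right has 1 {1}.
  Root 29: left subtree has 1 node {12}, right has 0 { }.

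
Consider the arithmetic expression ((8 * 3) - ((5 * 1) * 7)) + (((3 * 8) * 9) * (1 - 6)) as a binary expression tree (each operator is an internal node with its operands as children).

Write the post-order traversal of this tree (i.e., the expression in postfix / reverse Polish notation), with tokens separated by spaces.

Post-order on an expression tree gives postfix notation: for each operator, emit left operand, right operand, then the operator.

8 3 * 5 1 * 7 * - 3 8 * 9 * 1 6 - * +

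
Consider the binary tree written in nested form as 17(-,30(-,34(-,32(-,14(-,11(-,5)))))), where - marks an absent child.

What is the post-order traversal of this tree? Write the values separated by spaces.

5 11 14 32 34 30 17

Post-order visits the left subtree, then the right subtree, then the node.
At 17: no left child.
At 17: go right to 30.
  At 30: no left child.
  At 30: go right to 34.
    At 34: no left child.
    At 34: go right to 32.
      At 32: no left child.
      At 32: go right to 14.
        At 14: no left child.
        At 14: go right to 11.
          At 11: no left child.
          At 11: go right to 5.
            5 is a leaf — visit 5.
          Visit 11.
        Visit 14.
      Visit 32.
    Visit 34.
  Visit 30.
Visit 17.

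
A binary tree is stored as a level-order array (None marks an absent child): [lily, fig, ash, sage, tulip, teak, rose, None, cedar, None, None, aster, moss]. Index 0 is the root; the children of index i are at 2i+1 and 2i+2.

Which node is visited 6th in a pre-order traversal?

Pre-order visits the node, then its left subtree, then its right subtree.
Visit lily.
At lily: go left to fig.
  Visit fig.
  At fig: go left to sage.
    Visit sage.
    At sage: no left child.
    At sage: go right to cedar.
      cedar is a leaf — visit cedar.
  At fig: go right to tulip.
    tulip is a leaf — visit tulip.
At lily: go right to ash.
  Visit ash.
  At ash: go left to teak.
    Visit teak.
    At teak: go left to aster.
      aster is a leaf — visit aster.
    At teak: go right to moss.
      moss is a leaf — visit moss.
  At ash: go right to rose.
    rose is a leaf — visit rose.
Full pre-order sequence: lily, fig, sage, cedar, tulip, ash, teak, aster, moss, rose.

ash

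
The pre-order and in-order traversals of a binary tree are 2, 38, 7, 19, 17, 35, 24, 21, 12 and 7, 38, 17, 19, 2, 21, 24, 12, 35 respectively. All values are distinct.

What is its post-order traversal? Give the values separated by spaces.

The first element of pre-order is the root; it splits in-order into left and right subtrees.
Root 2: left subtree has 4 nodes {7, 38, 17, 19}, right has 4 {21, 24, 12, 35}.
  Root 38: left subtree has 1 node {7}, right has 2 {17, 19}.
    Root 19: left subtree has 1 node {17}, right has 0 { }.
  Root 35: left subtree has 3 nodes {21, 24, 12}, right has 0 { }.
    Root 24: left subtree has 1 node {21}, right has 1 {12}.

7 17 19 38 21 12 24 35 2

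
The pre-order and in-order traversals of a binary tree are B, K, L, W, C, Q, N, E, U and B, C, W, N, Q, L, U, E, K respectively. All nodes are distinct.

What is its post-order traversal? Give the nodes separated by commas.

The first element of pre-order is the root; it splits in-order into left and right subtrees.
Root B: left subtree has 0 nodes { }, right has 8 {C, W, N, Q, L, U, E, K}.
  Root K: left subtree has 7 nodes {C, W, N, Q, L, U, E}, right has 0 { }.
    Root L: left subtree has 4 nodes {C, W, N, Q}, right has 2 {U, E}.
      Root W: left subtree has 1 node {C}, right has 2 {N, Q}.
        Root Q: left subtree has 1 node {N}, right has 0 { }.
      Root E: left subtree has 1 node {U}, right has 0 { }.

C, N, Q, W, U, E, L, K, B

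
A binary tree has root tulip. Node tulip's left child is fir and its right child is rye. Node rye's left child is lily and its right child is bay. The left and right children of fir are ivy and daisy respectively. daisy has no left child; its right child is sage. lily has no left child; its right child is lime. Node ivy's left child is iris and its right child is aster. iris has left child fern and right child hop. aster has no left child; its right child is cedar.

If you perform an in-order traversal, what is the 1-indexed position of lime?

12

In-order visits the left subtree, then the node, then the right subtree.
At tulip: go left to fir.
  At fir: go left to ivy.
    At ivy: go left to iris.
      At iris: go left to fern.
        fern is a leaf — visit fern.
      Visit iris.
      At iris: go right to hop.
        hop is a leaf — visit hop.
    Visit ivy.
    At ivy: go right to aster.
      At aster: no left child.
      Visit aster.
      At aster: go right to cedar.
        cedar is a leaf — visit cedar.
  Visit fir.
  At fir: go right to daisy.
    At daisy: no left child.
    Visit daisy.
    At daisy: go right to sage.
      sage is a leaf — visit sage.
Visit tulip.
At tulip: go right to rye.
  At rye: go left to lily.
    At lily: no left child.
    Visit lily.
    At lily: go right to lime.
      lime is a leaf — visit lime.
  Visit rye.
  At rye: go right to bay.
    bay is a leaf — visit bay.
Full in-order sequence: fern, iris, hop, ivy, aster, cedar, fir, daisy, sage, tulip, lily, lime, rye, bay.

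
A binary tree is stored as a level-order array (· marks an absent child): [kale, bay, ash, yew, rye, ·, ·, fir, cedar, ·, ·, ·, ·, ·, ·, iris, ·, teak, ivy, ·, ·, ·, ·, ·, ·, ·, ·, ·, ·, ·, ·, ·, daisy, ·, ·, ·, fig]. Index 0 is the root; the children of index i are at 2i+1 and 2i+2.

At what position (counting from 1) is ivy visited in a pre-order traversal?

10

Pre-order visits the node, then its left subtree, then its right subtree.
Visit kale.
At kale: go left to bay.
  Visit bay.
  At bay: go left to yew.
    Visit yew.
    At yew: go left to fir.
      Visit fir.
      At fir: go left to iris.
        Visit iris.
        At iris: no left child.
        At iris: go right to daisy.
          daisy is a leaf — visit daisy.
      At fir: no right child.
    At yew: go right to cedar.
      Visit cedar.
      At cedar: go left to teak.
        Visit teak.
        At teak: no left child.
        At teak: go right to fig.
          fig is a leaf — visit fig.
      At cedar: go right to ivy.
        ivy is a leaf — visit ivy.
  At bay: go right to rye.
    rye is a leaf — visit rye.
At kale: go right to ash.
  ash is a leaf — visit ash.
Full pre-order sequence: kale, bay, yew, fir, iris, daisy, cedar, teak, fig, ivy, rye, ash.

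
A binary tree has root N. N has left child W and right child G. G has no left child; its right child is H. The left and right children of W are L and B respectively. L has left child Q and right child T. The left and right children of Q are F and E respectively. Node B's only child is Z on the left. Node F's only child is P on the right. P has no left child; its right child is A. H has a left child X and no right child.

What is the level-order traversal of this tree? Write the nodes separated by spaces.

Level-order visits nodes level by level from the root, left to right within each level.
Level 0: N
Level 1: W, G
Level 2: L, B, H
Level 3: Q, T, Z, X
Level 4: F, E
Level 5: P
Level 6: A

N W G L B H Q T Z X F E P A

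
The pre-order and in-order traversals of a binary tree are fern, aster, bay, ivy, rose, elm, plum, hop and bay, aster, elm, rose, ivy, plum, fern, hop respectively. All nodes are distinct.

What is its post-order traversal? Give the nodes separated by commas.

The first element of pre-order is the root; it splits in-order into left and right subtrees.
Root fern: left subtree has 6 nodes {bay, aster, elm, rose, ivy, plum}, right has 1 {hop}.
  Root aster: left subtree has 1 node {bay}, right has 4 {elm, rose, ivy, plum}.
    Root ivy: left subtree has 2 nodes {elm, rose}, right has 1 {plum}.
      Root rose: left subtree has 1 node {elm}, right has 0 { }.

bay, elm, rose, plum, ivy, aster, hop, fern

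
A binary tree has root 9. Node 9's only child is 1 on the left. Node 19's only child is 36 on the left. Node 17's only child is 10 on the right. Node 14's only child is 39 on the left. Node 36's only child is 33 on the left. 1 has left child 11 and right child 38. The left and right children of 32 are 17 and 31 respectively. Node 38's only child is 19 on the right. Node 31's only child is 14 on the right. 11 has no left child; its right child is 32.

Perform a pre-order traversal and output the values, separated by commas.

Pre-order visits the node, then its left subtree, then its right subtree.
Visit 9.
At 9: go left to 1.
  Visit 1.
  At 1: go left to 11.
    Visit 11.
    At 11: no left child.
    At 11: go right to 32.
      Visit 32.
      At 32: go left to 17.
        Visit 17.
        At 17: no left child.
        At 17: go right to 10.
          10 is a leaf — visit 10.
      At 32: go right to 31.
        Visit 31.
        At 31: no left child.
        At 31: go right to 14.
          Visit 14.
          At 14: go left to 39.
            39 is a leaf — visit 39.
          At 14: no right child.
  At 1: go right to 38.
    Visit 38.
    At 38: no left child.
    At 38: go right to 19.
      Visit 19.
      At 19: go left to 36.
        Visit 36.
        At 36: go left to 33.
          33 is a leaf — visit 33.
        At 36: no right child.
      At 19: no right child.
At 9: no right child.

9, 1, 11, 32, 17, 10, 31, 14, 39, 38, 19, 36, 33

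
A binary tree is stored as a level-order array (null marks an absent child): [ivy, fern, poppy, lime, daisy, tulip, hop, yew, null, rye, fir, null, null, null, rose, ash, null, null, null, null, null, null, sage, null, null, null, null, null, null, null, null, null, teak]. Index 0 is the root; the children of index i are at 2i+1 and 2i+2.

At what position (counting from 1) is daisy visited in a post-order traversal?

8

Post-order visits the left subtree, then the right subtree, then the node.
At ivy: go left to fern.
  At fern: go left to lime.
    At lime: go left to yew.
      At yew: go left to ash.
        At ash: no left child.
        At ash: go right to teak.
          teak is a leaf — visit teak.
        Visit ash.
      At yew: no right child.
      Visit yew.
    At lime: no right child.
    Visit lime.
  At fern: go right to daisy.
    At daisy: go left to rye.
      rye is a leaf — visit rye.
    At daisy: go right to fir.
      At fir: no left child.
      At fir: go right to sage.
        sage is a leaf — visit sage.
      Visit fir.
    Visit daisy.
  Visit fern.
At ivy: go right to poppy.
  At poppy: go left to tulip.
    tulip is a leaf — visit tulip.
  At poppy: go right to hop.
    At hop: no left child.
    At hop: go right to rose.
      rose is a leaf — visit rose.
    Visit hop.
  Visit poppy.
Visit ivy.
Full post-order sequence: teak, ash, yew, lime, rye, sage, fir, daisy, fern, tulip, rose, hop, poppy, ivy.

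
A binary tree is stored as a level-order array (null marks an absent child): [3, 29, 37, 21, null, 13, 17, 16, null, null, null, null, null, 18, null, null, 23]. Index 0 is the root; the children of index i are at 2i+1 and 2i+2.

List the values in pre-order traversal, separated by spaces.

Pre-order visits the node, then its left subtree, then its right subtree.
Visit 3.
At 3: go left to 29.
  Visit 29.
  At 29: go left to 21.
    Visit 21.
    At 21: go left to 16.
      Visit 16.
      At 16: no left child.
      At 16: go right to 23.
        23 is a leaf — visit 23.
    At 21: no right child.
  At 29: no right child.
At 3: go right to 37.
  Visit 37.
  At 37: go left to 13.
    13 is a leaf — visit 13.
  At 37: go right to 17.
    Visit 17.
    At 17: go left to 18.
      18 is a leaf — visit 18.
    At 17: no right child.

3 29 21 16 23 37 13 17 18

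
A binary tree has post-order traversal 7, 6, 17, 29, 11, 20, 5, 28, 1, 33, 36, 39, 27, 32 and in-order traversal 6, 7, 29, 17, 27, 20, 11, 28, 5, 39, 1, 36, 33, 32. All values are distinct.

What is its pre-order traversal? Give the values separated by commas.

32, 27, 29, 6, 7, 17, 39, 28, 20, 11, 5, 36, 1, 33

The last element of post-order is the root; it splits in-order into left and right subtrees.
Root 32: left subtree has 13 nodes {6, 7, 29, 17, 27, 20, 11, 28, 5, 39, 1, 36, 33}, right has 0 { }.
  Root 27: left subtree has 4 nodes {6, 7, 29, 17}, right has 8 {20, 11, 28, 5, 39, 1, 36, 33}.
    Root 29: left subtree has 2 nodes {6, 7}, right has 1 {17}.
      Root 6: left subtree has 0 nodes { }, right has 1 {7}.
    Root 39: left subtree has 4 nodes {20, 11, 28, 5}, right has 3 {1, 36, 33}.
      Root 28: left subtree has 2 nodes {20, 11}, right has 1 {5}.
        Root 20: left subtree has 0 nodes { }, right has 1 {11}.
      Root 36: left subtree has 1 node {1}, right has 1 {33}.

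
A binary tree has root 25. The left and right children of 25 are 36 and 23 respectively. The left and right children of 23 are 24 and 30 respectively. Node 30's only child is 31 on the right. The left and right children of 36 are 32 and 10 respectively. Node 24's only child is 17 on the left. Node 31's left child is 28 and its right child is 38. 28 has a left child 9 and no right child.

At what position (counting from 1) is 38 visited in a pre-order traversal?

12

Pre-order visits the node, then its left subtree, then its right subtree.
Visit 25.
At 25: go left to 36.
  Visit 36.
  At 36: go left to 32.
    32 is a leaf — visit 32.
  At 36: go right to 10.
    10 is a leaf — visit 10.
At 25: go right to 23.
  Visit 23.
  At 23: go left to 24.
    Visit 24.
    At 24: go left to 17.
      17 is a leaf — visit 17.
    At 24: no right child.
  At 23: go right to 30.
    Visit 30.
    At 30: no left child.
    At 30: go right to 31.
      Visit 31.
      At 31: go left to 28.
        Visit 28.
        At 28: go left to 9.
          9 is a leaf — visit 9.
        At 28: no right child.
      At 31: go right to 38.
        38 is a leaf — visit 38.
Full pre-order sequence: 25, 36, 32, 10, 23, 24, 17, 30, 31, 28, 9, 38.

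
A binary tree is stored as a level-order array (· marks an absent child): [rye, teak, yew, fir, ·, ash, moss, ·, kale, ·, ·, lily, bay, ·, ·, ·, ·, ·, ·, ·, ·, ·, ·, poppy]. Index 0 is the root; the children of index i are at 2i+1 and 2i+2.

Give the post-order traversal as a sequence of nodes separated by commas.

kale, fir, teak, poppy, lily, bay, ash, moss, yew, rye

Post-order visits the left subtree, then the right subtree, then the node.
At rye: go left to teak.
  At teak: go left to fir.
    At fir: no left child.
    At fir: go right to kale.
      kale is a leaf — visit kale.
    Visit fir.
  At teak: no right child.
  Visit teak.
At rye: go right to yew.
  At yew: go left to ash.
    At ash: go left to lily.
      At lily: go left to poppy.
        poppy is a leaf — visit poppy.
      At lily: no right child.
      Visit lily.
    At ash: go right to bay.
      bay is a leaf — visit bay.
    Visit ash.
  At yew: go right to moss.
    moss is a leaf — visit moss.
  Visit yew.
Visit rye.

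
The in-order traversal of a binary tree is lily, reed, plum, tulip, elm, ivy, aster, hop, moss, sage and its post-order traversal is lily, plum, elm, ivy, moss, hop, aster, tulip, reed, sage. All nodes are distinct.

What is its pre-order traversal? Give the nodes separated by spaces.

sage reed lily tulip plum aster ivy elm hop moss

The last element of post-order is the root; it splits in-order into left and right subtrees.
Root sage: left subtree has 9 nodes {lily, reed, plum, tulip, elm, ivy, aster, hop, moss}, right has 0 { }.
  Root reed: left subtree has 1 node {lily}, right has 7 {plum, tulip, elm, ivy, aster, hop, moss}.
    Root tulip: left subtree has 1 node {plum}, right has 5 {elm, ivy, aster, hop, moss}.
      Root aster: left subtree has 2 nodes {elm, ivy}, right has 2 {hop, moss}.
        Root ivy: left subtree has 1 node {elm}, right has 0 { }.
        Root hop: left subtree has 0 nodes { }, right has 1 {moss}.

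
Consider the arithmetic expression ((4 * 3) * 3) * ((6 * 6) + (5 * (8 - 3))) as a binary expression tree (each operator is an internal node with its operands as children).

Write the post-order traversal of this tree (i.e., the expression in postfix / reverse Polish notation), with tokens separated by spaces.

Post-order on an expression tree gives postfix notation: for each operator, emit left operand, right operand, then the operator.

4 3 * 3 * 6 6 * 5 8 3 - * + *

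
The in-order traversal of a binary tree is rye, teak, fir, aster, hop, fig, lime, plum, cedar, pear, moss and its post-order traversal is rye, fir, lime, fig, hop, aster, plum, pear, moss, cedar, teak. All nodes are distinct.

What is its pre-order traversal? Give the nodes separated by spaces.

The last element of post-order is the root; it splits in-order into left and right subtrees.
Root teak: left subtree has 1 node {rye}, right has 9 {fir, aster, hop, fig, lime, plum, cedar, pear, moss}.
  Root cedar: left subtree has 6 nodes {fir, aster, hop, fig, lime, plum}, right has 2 {pear, moss}.
    Root plum: left subtree has 5 nodes {fir, aster, hop, fig, lime}, right has 0 { }.
      Root aster: left subtree has 1 node {fir}, right has 3 {hop, fig, lime}.
        Root hop: left subtree has 0 nodes { }, right has 2 {fig, lime}.
          Root fig: left subtree has 0 nodes { }, right has 1 {lime}.
    Root moss: left subtree has 1 node {pear}, right has 0 { }.

teak rye cedar plum aster fir hop fig lime moss pear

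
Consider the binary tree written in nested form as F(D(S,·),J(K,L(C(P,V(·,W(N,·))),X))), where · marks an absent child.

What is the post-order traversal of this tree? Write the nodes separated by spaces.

S D K P N W V C X L J F

Post-order visits the left subtree, then the right subtree, then the node.
At F: go left to D.
  At D: go left to S.
    S is a leaf — visit S.
  At D: no right child.
  Visit D.
At F: go right to J.
  At J: go left to K.
    K is a leaf — visit K.
  At J: go right to L.
    At L: go left to C.
      At C: go left to P.
        P is a leaf — visit P.
      At C: go right to V.
        At V: no left child.
        At V: go right to W.
          At W: go left to N.
            N is a leaf — visit N.
          At W: no right child.
          Visit W.
        Visit V.
      Visit C.
    At L: go right to X.
      X is a leaf — visit X.
    Visit L.
  Visit J.
Visit F.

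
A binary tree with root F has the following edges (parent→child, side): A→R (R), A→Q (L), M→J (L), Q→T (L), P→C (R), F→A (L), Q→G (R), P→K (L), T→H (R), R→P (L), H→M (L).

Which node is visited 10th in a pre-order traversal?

Pre-order visits the node, then its left subtree, then its right subtree.
Visit F.
At F: go left to A.
  Visit A.
  At A: go left to Q.
    Visit Q.
    At Q: go left to T.
      Visit T.
      At T: no left child.
      At T: go right to H.
        Visit H.
        At H: go left to M.
          Visit M.
          At M: go left to J.
            J is a leaf — visit J.
          At M: no right child.
        At H: no right child.
    At Q: go right to G.
      G is a leaf — visit G.
  At A: go right to R.
    Visit R.
    At R: go left to P.
      Visit P.
      At P: go left to K.
        K is a leaf — visit K.
      At P: go right to C.
        C is a leaf — visit C.
    At R: no right child.
At F: no right child.
Full pre-order sequence: F, A, Q, T, H, M, J, G, R, P, K, C.

P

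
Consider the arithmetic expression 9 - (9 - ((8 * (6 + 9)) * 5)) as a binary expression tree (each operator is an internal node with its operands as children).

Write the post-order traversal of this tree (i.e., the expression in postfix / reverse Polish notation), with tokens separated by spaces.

9 9 8 6 9 + * 5 * - -

Post-order on an expression tree gives postfix notation: for each operator, emit left operand, right operand, then the operator.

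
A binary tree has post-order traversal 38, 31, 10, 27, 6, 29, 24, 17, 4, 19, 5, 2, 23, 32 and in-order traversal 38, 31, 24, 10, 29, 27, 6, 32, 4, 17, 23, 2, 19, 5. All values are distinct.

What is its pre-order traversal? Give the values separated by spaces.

The last element of post-order is the root; it splits in-order into left and right subtrees.
Root 32: left subtree has 7 nodes {38, 31, 24, 10, 29, 27, 6}, right has 6 {4, 17, 23, 2, 19, 5}.
  Root 24: left subtree has 2 nodes {38, 31}, right has 4 {10, 29, 27, 6}.
    Root 31: left subtree has 1 node {38}, right has 0 { }.
    Root 29: left subtree has 1 node {10}, right has 2 {27, 6}.
      Root 6: left subtree has 1 node {27}, right has 0 { }.
  Root 23: left subtree has 2 nodes {4, 17}, right has 3 {2, 19, 5}.
    Root 4: left subtree has 0 nodes { }, right has 1 {17}.
    Root 2: left subtree has 0 nodes { }, right has 2 {19, 5}.
      Root 5: left subtree has 1 node {19}, right has 0 { }.

32 24 31 38 29 10 6 27 23 4 17 2 5 19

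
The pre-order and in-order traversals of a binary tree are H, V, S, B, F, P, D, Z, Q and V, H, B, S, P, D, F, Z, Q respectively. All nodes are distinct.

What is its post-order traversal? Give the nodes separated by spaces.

V B D P Q Z F S H

The first element of pre-order is the root; it splits in-order into left and right subtrees.
Root H: left subtree has 1 node {V}, right has 7 {B, S, P, D, F, Z, Q}.
  Root S: left subtree has 1 node {B}, right has 5 {P, D, F, Z, Q}.
    Root F: left subtree has 2 nodes {P, D}, right has 2 {Z, Q}.
      Root P: left subtree has 0 nodes { }, right has 1 {D}.
      Root Z: left subtree has 0 nodes { }, right has 1 {Q}.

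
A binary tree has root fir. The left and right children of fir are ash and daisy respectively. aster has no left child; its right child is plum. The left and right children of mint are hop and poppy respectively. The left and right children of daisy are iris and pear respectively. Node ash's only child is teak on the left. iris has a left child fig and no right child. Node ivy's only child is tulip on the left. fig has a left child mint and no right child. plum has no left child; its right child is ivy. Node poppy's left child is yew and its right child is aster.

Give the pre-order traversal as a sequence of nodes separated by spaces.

Pre-order visits the node, then its left subtree, then its right subtree.
Visit fir.
At fir: go left to ash.
  Visit ash.
  At ash: go left to teak.
    teak is a leaf — visit teak.
  At ash: no right child.
At fir: go right to daisy.
  Visit daisy.
  At daisy: go left to iris.
    Visit iris.
    At iris: go left to fig.
      Visit fig.
      At fig: go left to mint.
        Visit mint.
        At mint: go left to hop.
          hop is a leaf — visit hop.
        At mint: go right to poppy.
          Visit poppy.
          At poppy: go left to yew.
            yew is a leaf — visit yew.
          At poppy: go right to aster.
            Visit aster.
            At aster: no left child.
            At aster: go right to plum.
              Visit plum.
              At plum: no left child.
              At plum: go right to ivy.
                Visit ivy.
                At ivy: go left to tulip.
                  tulip is a leaf — visit tulip.
                At ivy: no right child.
      At fig: no right child.
    At iris: no right child.
  At daisy: go right to pear.
    pear is a leaf — visit pear.

fir ash teak daisy iris fig mint hop poppy yew aster plum ivy tulip pear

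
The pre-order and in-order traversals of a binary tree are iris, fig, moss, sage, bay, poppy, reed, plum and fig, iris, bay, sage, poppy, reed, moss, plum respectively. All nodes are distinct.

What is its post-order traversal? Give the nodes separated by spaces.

The first element of pre-order is the root; it splits in-order into left and right subtrees.
Root iris: left subtree has 1 node {fig}, right has 6 {bay, sage, poppy, reed, moss, plum}.
  Root moss: left subtree has 4 nodes {bay, sage, poppy, reed}, right has 1 {plum}.
    Root sage: left subtree has 1 node {bay}, right has 2 {poppy, reed}.
      Root poppy: left subtree has 0 nodes { }, right has 1 {reed}.

fig bay reed poppy sage plum moss iris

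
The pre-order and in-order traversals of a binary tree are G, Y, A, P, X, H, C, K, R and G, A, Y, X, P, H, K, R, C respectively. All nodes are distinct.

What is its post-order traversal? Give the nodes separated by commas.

The first element of pre-order is the root; it splits in-order into left and right subtrees.
Root G: left subtree has 0 nodes { }, right has 8 {A, Y, X, P, H, K, R, C}.
  Root Y: left subtree has 1 node {A}, right has 6 {X, P, H, K, R, C}.
    Root P: left subtree has 1 node {X}, right has 4 {H, K, R, C}.
      Root H: left subtree has 0 nodes { }, right has 3 {K, R, C}.
        Root C: left subtree has 2 nodes {K, R}, right has 0 { }.
          Root K: left subtree has 0 nodes { }, right has 1 {R}.

A, X, R, K, C, H, P, Y, G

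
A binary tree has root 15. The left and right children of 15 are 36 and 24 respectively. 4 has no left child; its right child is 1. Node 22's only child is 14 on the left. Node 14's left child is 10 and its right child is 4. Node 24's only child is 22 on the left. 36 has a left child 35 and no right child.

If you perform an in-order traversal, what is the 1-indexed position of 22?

8

In-order visits the left subtree, then the node, then the right subtree.
At 15: go left to 36.
  At 36: go left to 35.
    35 is a leaf — visit 35.
  Visit 36.
  At 36: no right child.
Visit 15.
At 15: go right to 24.
  At 24: go left to 22.
    At 22: go left to 14.
      At 14: go left to 10.
        10 is a leaf — visit 10.
      Visit 14.
      At 14: go right to 4.
        At 4: no left child.
        Visit 4.
        At 4: go right to 1.
          1 is a leaf — visit 1.
    Visit 22.
    At 22: no right child.
  Visit 24.
  At 24: no right child.
Full in-order sequence: 35, 36, 15, 10, 14, 4, 1, 22, 24.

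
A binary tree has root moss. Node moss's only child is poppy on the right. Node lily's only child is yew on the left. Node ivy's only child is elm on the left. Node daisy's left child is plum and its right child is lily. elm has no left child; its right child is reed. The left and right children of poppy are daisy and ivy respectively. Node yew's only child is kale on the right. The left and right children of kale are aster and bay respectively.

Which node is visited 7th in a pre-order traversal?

Pre-order visits the node, then its left subtree, then its right subtree.
Visit moss.
At moss: no left child.
At moss: go right to poppy.
  Visit poppy.
  At poppy: go left to daisy.
    Visit daisy.
    At daisy: go left to plum.
      plum is a leaf — visit plum.
    At daisy: go right to lily.
      Visit lily.
      At lily: go left to yew.
        Visit yew.
        At yew: no left child.
        At yew: go right to kale.
          Visit kale.
          At kale: go left to aster.
            aster is a leaf — visit aster.
          At kale: go right to bay.
            bay is a leaf — visit bay.
      At lily: no right child.
  At poppy: go right to ivy.
    Visit ivy.
    At ivy: go left to elm.
      Visit elm.
      At elm: no left child.
      At elm: go right to reed.
        reed is a leaf — visit reed.
    At ivy: no right child.
Full pre-order sequence: moss, poppy, daisy, plum, lily, yew, kale, aster, bay, ivy, elm, reed.

kale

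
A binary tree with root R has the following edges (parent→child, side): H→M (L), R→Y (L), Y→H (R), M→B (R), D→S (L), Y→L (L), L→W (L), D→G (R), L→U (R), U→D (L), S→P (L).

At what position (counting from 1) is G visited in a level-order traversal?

Level-order visits nodes level by level from the root, left to right within each level.
Level 0: R
Level 1: Y
Level 2: L, H
Level 3: W, U, M
Level 4: D, B
Level 5: S, G
Level 6: P
Full level-order sequence: R, Y, L, H, W, U, M, D, B, S, G, P.

11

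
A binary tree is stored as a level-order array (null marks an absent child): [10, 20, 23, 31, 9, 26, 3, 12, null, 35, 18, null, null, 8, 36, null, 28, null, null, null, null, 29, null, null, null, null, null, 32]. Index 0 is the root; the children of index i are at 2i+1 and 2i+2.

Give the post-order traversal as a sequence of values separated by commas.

Post-order visits the left subtree, then the right subtree, then the node.
At 10: go left to 20.
  At 20: go left to 31.
    At 31: go left to 12.
      At 12: no left child.
      At 12: go right to 28.
        28 is a leaf — visit 28.
      Visit 12.
    At 31: no right child.
    Visit 31.
  At 20: go right to 9.
    At 9: go left to 35.
      35 is a leaf — visit 35.
    At 9: go right to 18.
      At 18: go left to 29.
        29 is a leaf — visit 29.
      At 18: no right child.
      Visit 18.
    Visit 9.
  Visit 20.
At 10: go right to 23.
  At 23: go left to 26.
    26 is a leaf — visit 26.
  At 23: go right to 3.
    At 3: go left to 8.
      At 8: go left to 32.
        32 is a leaf — visit 32.
      At 8: no right child.
      Visit 8.
    At 3: go right to 36.
      36 is a leaf — visit 36.
    Visit 3.
  Visit 23.
Visit 10.

28, 12, 31, 35, 29, 18, 9, 20, 26, 32, 8, 36, 3, 23, 10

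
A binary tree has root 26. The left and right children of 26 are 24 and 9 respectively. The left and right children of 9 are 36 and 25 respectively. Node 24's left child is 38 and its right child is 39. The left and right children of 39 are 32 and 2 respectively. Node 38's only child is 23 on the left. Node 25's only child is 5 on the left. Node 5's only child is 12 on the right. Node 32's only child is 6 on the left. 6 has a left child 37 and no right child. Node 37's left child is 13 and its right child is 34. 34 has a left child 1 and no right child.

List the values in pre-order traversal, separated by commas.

26, 24, 38, 23, 39, 32, 6, 37, 13, 34, 1, 2, 9, 36, 25, 5, 12

Pre-order visits the node, then its left subtree, then its right subtree.
Visit 26.
At 26: go left to 24.
  Visit 24.
  At 24: go left to 38.
    Visit 38.
    At 38: go left to 23.
      23 is a leaf — visit 23.
    At 38: no right child.
  At 24: go right to 39.
    Visit 39.
    At 39: go left to 32.
      Visit 32.
      At 32: go left to 6.
        Visit 6.
        At 6: go left to 37.
          Visit 37.
          At 37: go left to 13.
            13 is a leaf — visit 13.
          At 37: go right to 34.
            Visit 34.
            At 34: go left to 1.
              1 is a leaf — visit 1.
            At 34: no right child.
        At 6: no right child.
      At 32: no right child.
    At 39: go right to 2.
      2 is a leaf — visit 2.
At 26: go right to 9.
  Visit 9.
  At 9: go left to 36.
    36 is a leaf — visit 36.
  At 9: go right to 25.
    Visit 25.
    At 25: go left to 5.
      Visit 5.
      At 5: no left child.
      At 5: go right to 12.
        12 is a leaf — visit 12.
    At 25: no right child.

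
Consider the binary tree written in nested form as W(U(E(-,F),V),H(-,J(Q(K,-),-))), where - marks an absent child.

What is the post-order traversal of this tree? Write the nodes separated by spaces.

Post-order visits the left subtree, then the right subtree, then the node.
At W: go left to U.
  At U: go left to E.
    At E: no left child.
    At E: go right to F.
      F is a leaf — visit F.
    Visit E.
  At U: go right to V.
    V is a leaf — visit V.
  Visit U.
At W: go right to H.
  At H: no left child.
  At H: go right to J.
    At J: go left to Q.
      At Q: go left to K.
        K is a leaf — visit K.
      At Q: no right child.
      Visit Q.
    At J: no right child.
    Visit J.
  Visit H.
Visit W.

F E V U K Q J H W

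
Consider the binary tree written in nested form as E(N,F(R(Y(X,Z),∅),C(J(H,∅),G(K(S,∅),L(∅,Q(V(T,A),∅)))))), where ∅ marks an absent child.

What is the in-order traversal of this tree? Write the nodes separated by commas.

In-order visits the left subtree, then the node, then the right subtree.
At E: go left to N.
  N is a leaf — visit N.
Visit E.
At E: go right to F.
  At F: go left to R.
    At R: go left to Y.
      At Y: go left to X.
        X is a leaf — visit X.
      Visit Y.
      At Y: go right to Z.
        Z is a leaf — visit Z.
    Visit R.
    At R: no right child.
  Visit F.
  At F: go right to C.
    At C: go left to J.
      At J: go left to H.
        H is a leaf — visit H.
      Visit J.
      At J: no right child.
    Visit C.
    At C: go right to G.
      At G: go left to K.
        At K: go left to S.
          S is a leaf — visit S.
        Visit K.
        At K: no right child.
      Visit G.
      At G: go right to L.
        At L: no left child.
        Visit L.
        At L: go right to Q.
          At Q: go left to V.
            At V: go left to T.
              T is a leaf — visit T.
            Visit V.
            At V: go right to A.
              A is a leaf — visit A.
          Visit Q.
          At Q: no right child.

N, E, X, Y, Z, R, F, H, J, C, S, K, G, L, T, V, A, Q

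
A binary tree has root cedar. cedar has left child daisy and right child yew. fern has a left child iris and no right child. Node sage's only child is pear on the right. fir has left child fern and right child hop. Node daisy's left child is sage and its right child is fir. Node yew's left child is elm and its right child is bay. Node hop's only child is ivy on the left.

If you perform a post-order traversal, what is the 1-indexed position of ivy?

5

Post-order visits the left subtree, then the right subtree, then the node.
At cedar: go left to daisy.
  At daisy: go left to sage.
    At sage: no left child.
    At sage: go right to pear.
      pear is a leaf — visit pear.
    Visit sage.
  At daisy: go right to fir.
    At fir: go left to fern.
      At fern: go left to iris.
        iris is a leaf — visit iris.
      At fern: no right child.
      Visit fern.
    At fir: go right to hop.
      At hop: go left to ivy.
        ivy is a leaf — visit ivy.
      At hop: no right child.
      Visit hop.
    Visit fir.
  Visit daisy.
At cedar: go right to yew.
  At yew: go left to elm.
    elm is a leaf — visit elm.
  At yew: go right to bay.
    bay is a leaf — visit bay.
  Visit yew.
Visit cedar.
Full post-order sequence: pear, sage, iris, fern, ivy, hop, fir, daisy, elm, bay, yew, cedar.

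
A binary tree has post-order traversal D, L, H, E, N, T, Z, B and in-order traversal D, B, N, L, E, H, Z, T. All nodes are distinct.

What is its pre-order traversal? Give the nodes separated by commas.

The last element of post-order is the root; it splits in-order into left and right subtrees.
Root B: left subtree has 1 node {D}, right has 6 {N, L, E, H, Z, T}.
  Root Z: left subtree has 4 nodes {N, L, E, H}, right has 1 {T}.
    Root N: left subtree has 0 nodes { }, right has 3 {L, E, H}.
      Root E: left subtree has 1 node {L}, right has 1 {H}.

B, D, Z, N, E, L, H, T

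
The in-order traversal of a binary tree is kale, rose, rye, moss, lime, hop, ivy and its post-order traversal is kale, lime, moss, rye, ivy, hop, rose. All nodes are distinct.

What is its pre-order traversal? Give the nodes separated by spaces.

The last element of post-order is the root; it splits in-order into left and right subtrees.
Root rose: left subtree has 1 node {kale}, right has 5 {rye, moss, lime, hop, ivy}.
  Root hop: left subtree has 3 nodes {rye, moss, lime}, right has 1 {ivy}.
    Root rye: left subtree has 0 nodes { }, right has 2 {moss, lime}.
      Root moss: left subtree has 0 nodes { }, right has 1 {lime}.

rose kale hop rye moss lime ivy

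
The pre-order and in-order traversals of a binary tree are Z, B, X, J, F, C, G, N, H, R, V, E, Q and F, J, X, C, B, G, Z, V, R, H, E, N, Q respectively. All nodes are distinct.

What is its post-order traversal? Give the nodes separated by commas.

The first element of pre-order is the root; it splits in-order into left and right subtrees.
Root Z: left subtree has 6 nodes {F, J, X, C, B, G}, right has 6 {V, R, H, E, N, Q}.
  Root B: left subtree has 4 nodes {F, J, X, C}, right has 1 {G}.
    Root X: left subtree has 2 nodes {F, J}, right has 1 {C}.
      Root J: left subtree has 1 node {F}, right has 0 { }.
  Root N: left subtree has 4 nodes {V, R, H, E}, right has 1 {Q}.
    Root H: left subtree has 2 nodes {V, R}, right has 1 {E}.
      Root R: left subtree has 1 node {V}, right has 0 { }.

F, J, C, X, G, B, V, R, E, H, Q, N, Z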